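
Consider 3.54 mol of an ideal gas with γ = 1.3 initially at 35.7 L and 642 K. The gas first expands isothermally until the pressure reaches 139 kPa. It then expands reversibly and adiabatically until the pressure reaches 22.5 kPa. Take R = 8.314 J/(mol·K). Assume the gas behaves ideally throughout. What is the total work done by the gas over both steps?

46900 J

P₁ = nRT₁/V₁ = 3.54×8.314×642/35.7 = 529 kPa.
Step 1 — Isothermal: T stays 642 K; PV = const ⇒ V₂ = 136 L, P₂ = 139 kPa.
ΔU = 0 (ideal gas, T constant).
W = nRT ln(V₂/V₁) = 3.54×8.314×642×ln(3.81) = 25300 J.
Q = ΔU + W = 25300 J.
State after step 1: P = 139 kPa, V = 136 L, T = 642 K.
Step 2 — Adiabatic: T₂/T₁ = (P₂/P₁)^((γ−1)/γ) ⇒ T₂ = 642×(0.162)^0.231 = 422 K; V₂ = 552 L.
ΔU = nCvΔT = 3.54×27.7×(422−642) = -21600 J.
Q = 0 for an adiabatic process, so W = −ΔU = 21600 J.
Net over both steps: W = 46900 J, Q = 25300 J, ΔU = -21600 J.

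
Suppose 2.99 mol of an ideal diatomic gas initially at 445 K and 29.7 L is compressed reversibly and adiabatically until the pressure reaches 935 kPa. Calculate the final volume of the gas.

15.4 L

P₁ = nRT₁/V₁ = 2.99×8.314×445/29.7 = 372 kPa.
Adiabatic: T₂/T₁ = (P₂/P₁)^((γ−1)/γ) ⇒ T₂ = 445×(2.51)^0.286 = 579 K; V₂ = 15.4 L.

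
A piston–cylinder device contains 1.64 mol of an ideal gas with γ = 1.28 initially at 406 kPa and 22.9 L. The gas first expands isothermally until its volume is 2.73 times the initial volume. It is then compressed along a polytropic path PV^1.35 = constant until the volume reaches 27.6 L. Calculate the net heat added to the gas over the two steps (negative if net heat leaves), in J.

T₁ = P₁V₁/(nR) = 406×22.9/(1.64×8.314) = 682 K.
Step 1 — Isothermal: T stays 682 K; PV = const ⇒ V₂ = 62.5 L, P₂ = 149 kPa.
ΔU = 0 (ideal gas, T constant).
W = nRT ln(V₂/V₁) = 1.64×8.314×682×ln(2.73) = 9340 J.
Q = ΔU + W = 9340 J.
State after step 1: P = 149 kPa, V = 62.5 L, T = 682 K.
Step 2 — Polytropic n=1.35: T₂ = T₁(V₁/V₂)^(n−1) = 682×(2.27)^0.35 = 908 K; P₂ = P₁(V₁/V₂)^n = 448 kPa.
W = (P₁V₁−P₂V₂)/(n−1) = (149×62.5−448×27.6)/0.35 = -8800 J.
ΔU = nCvΔT = 1.64×29.7×(908−682) = 11000 J.
Q = ΔU + W = 2200 J.
Net over both steps: W = 536 J, Q = 11500 J, ΔU = 11000 J.

11500 J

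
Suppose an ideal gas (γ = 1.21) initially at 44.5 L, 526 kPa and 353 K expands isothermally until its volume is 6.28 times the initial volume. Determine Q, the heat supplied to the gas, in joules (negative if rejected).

43000 J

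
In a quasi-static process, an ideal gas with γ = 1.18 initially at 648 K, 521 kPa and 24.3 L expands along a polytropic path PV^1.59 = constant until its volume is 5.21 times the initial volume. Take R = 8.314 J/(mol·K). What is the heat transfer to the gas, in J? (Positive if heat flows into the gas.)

-30400 J

n = P₁V₁/(RT₁) = 521×24.3/(8.314×648) = 2.35 mol.
Polytropic n=1.59: T₂ = T₁(V₁/V₂)^(n−1) = 648×(0.192)^0.59 = 245 K; P₂ = P₁(V₁/V₂)^n = 37.8 kPa.
W = (P₁V₁−P₂V₂)/(n−1) = (521×24.3−37.8×127)/0.59 = 13400 J.
ΔU = nCvΔT = 2.35×46.2×(245−648) = -43800 J.
Q = ΔU + W = -30400 J.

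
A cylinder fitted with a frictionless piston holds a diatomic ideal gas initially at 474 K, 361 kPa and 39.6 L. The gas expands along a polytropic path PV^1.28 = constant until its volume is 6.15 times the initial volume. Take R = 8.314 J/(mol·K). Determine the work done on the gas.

-20400 J

n = P₁V₁/(RT₁) = 361×39.6/(8.314×474) = 3.63 mol.
Polytropic n=1.28: T₂ = T₁(V₁/V₂)^(n−1) = 474×(0.163)^0.28 = 285 K; P₂ = P₁(V₁/V₂)^n = 35.3 kPa.
W = (P₁V₁−P₂V₂)/(n−1) = (361×39.6−35.3×244)/0.28 = 20400 J.
Work done on the gas = −W_by = -20400 J.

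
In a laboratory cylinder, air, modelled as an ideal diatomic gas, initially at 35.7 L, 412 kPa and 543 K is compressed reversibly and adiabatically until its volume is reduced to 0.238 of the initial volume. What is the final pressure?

3070 kPa

Adiabatic: TV^(γ−1) = const ⇒ T₂ = 543×(4.20)^0.400 = 964 K; PV^γ = const ⇒ P₂ = 3070 kPa.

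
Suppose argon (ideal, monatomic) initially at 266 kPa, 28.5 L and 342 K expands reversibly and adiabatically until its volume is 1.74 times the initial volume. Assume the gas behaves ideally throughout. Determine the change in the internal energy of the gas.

-3510 J

n = P₁V₁/(RT₁) = 266×28.5/(8.314×342) = 2.67 mol.
Adiabatic: TV^(γ−1) = const ⇒ T₂ = 342×(0.575)^0.667 = 236 K; PV^γ = const ⇒ P₂ = 106 kPa.
For an ideal gas ΔU = nCvΔT with Cv = (3/2)R = 12.5 J/(mol·K).
ΔU = 2.67×12.5×(236−342) = -3510 J.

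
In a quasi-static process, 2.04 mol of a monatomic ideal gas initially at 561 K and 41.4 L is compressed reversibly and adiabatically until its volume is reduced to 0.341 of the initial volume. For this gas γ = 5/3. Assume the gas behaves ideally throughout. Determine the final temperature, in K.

1150 K

P₁ = nRT₁/V₁ = 2.04×8.314×561/41.4 = 230 kPa.
Adiabatic: TV^(γ−1) = const ⇒ T₂ = 561×(2.93)^0.667 = 1150 K; PV^γ = const ⇒ P₂ = 1380 kPa.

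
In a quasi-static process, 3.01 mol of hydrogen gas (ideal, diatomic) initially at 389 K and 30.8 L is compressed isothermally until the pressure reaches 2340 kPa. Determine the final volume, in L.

P₁ = nRT₁/V₁ = 3.01×8.314×389/30.8 = 316 kPa.
Isothermal: T stays 389 K; PV = const ⇒ V₂ = 4.16 L, P₂ = 2340 kPa.

4.16 L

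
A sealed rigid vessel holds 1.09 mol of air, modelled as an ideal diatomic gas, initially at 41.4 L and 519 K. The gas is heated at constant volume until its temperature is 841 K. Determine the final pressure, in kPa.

184 kPa

P₁ = nRT₁/V₁ = 1.09×8.314×519/41.4 = 114 kPa.
Isochoric: V stays 41.4 L; P/T = const ⇒ T₂ = 841 K, P₂ = 184 kPa.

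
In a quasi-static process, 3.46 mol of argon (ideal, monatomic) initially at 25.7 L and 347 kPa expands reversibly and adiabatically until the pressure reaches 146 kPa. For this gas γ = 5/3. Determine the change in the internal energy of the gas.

T₁ = P₁V₁/(nR) = 347×25.7/(3.46×8.314) = 310 K.
Adiabatic: T₂/T₁ = (P₂/P₁)^((γ−1)/γ) ⇒ T₂ = 310×(0.421)^0.400 = 219 K; V₂ = 43.2 L.
For an ideal gas ΔU = nCvΔT with Cv = (3/2)R = 12.5 J/(mol·K).
ΔU = 3.46×12.5×(219−310) = -3920 J.

-3920 J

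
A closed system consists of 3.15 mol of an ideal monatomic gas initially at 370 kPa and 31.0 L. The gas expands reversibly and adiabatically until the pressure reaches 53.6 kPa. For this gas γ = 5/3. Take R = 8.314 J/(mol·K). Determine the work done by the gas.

9260 J

T₁ = P₁V₁/(nR) = 370×31.0/(3.15×8.314) = 438 K.
Adiabatic: T₂/T₁ = (P₂/P₁)^((γ−1)/γ) ⇒ T₂ = 438×(0.145)^0.400 = 202 K; V₂ = 98.8 L.
ΔU = nCvΔT = 3.15×12.5×(202−438) = -9260 J.
Q = 0 for an adiabatic process, so W = −ΔU = 9260 J.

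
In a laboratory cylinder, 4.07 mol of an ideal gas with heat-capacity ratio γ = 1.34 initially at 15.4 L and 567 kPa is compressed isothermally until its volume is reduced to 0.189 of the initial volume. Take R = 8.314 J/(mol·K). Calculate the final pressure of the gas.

T₁ = P₁V₁/(nR) = 567×15.4/(4.07×8.314) = 258 K.
Isothermal: T stays 258 K; PV = const ⇒ V₂ = 2.91 L, P₂ = 3000 kPa.

3000 kPa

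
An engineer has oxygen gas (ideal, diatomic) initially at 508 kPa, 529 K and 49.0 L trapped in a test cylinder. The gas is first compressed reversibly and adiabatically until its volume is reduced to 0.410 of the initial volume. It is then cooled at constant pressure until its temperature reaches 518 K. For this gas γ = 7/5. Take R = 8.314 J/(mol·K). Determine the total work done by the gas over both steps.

n = P₁V₁/(RT₁) = 508×49.0/(8.314×529) = 5.66 mol.
Step 1 — Adiabatic: TV^(γ−1) = const ⇒ T₂ = 529×(2.44)^0.400 = 756 K; PV^γ = const ⇒ P₂ = 1770 kPa.
ΔU = nCvΔT = 5.66×20.8×(756−529) = 26700 J.
Q = 0 for an adiabatic process, so W = −ΔU = -26700 J.
State after step 1: P = 1770 kPa, V = 20.1 L, T = 756 K.
Step 2 — Isobaric: P stays 1770 kPa; V/T = const ⇒ T₂ = 518 K, V₂ = 13.8 L.
W = PΔV = 1770×(13.8−20.1) kPa·L = -11200 J.
ΔU = nCvΔT = 5.66×20.8×(518−756) = -28000 J.
Q = ΔU + W = nCpΔT = -39100 J.
Net over both steps: W = -37900 J, Q = -39100 J, ΔU = -1290 J.

-37900 J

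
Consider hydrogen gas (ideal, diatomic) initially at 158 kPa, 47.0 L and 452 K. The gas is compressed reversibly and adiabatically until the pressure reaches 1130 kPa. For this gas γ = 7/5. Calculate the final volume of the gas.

Adiabatic: T₂/T₁ = (P₂/P₁)^((γ−1)/γ) ⇒ T₂ = 452×(7.15)^0.286 = 793 K; V₂ = 11.5 L.

11.5 L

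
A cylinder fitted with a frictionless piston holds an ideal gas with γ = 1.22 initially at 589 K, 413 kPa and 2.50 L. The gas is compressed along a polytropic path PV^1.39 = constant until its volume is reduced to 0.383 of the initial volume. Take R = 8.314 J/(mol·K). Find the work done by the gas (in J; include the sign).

-1200 J

n = P₁V₁/(RT₁) = 413×2.50/(8.314×589) = 0.211 mol.
Polytropic n=1.39: T₂ = T₁(V₁/V₂)^(n−1) = 589×(2.61)^0.39 = 856 K; P₂ = P₁(V₁/V₂)^n = 1570 kPa.
W = (P₁V₁−P₂V₂)/(n−1) = (413×2.50−1570×0.958)/0.39 = -1200 J.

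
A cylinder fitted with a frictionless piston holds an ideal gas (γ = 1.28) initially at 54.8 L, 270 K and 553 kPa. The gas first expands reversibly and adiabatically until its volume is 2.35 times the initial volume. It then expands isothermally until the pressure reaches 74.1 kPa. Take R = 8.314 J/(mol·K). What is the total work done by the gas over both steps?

44900 J

n = P₁V₁/(RT₁) = 553×54.8/(8.314×270) = 13.5 mol.
Step 1 — Adiabatic: TV^(γ−1) = const ⇒ T₂ = 270×(0.426)^0.280 = 213 K; PV^γ = const ⇒ P₂ = 185 kPa.
ΔU = nCvΔT = 13.5×29.7×(213−270) = -23000 J.
Q = 0 for an adiabatic process, so W = −ΔU = 23000 J.
State after step 1: P = 185 kPa, V = 129 L, T = 213 K.
Step 2 — Isothermal: T stays 213 K; PV = const ⇒ V₂ = 322 L, P₂ = 74.1 kPa.
ΔU = 0 (ideal gas, T constant).
W = nRT ln(V₂/V₁) = 13.5×8.314×213×ln(2.50) = 21900 J.
Q = ΔU + W = 21900 J.
Net over both steps: W = 44900 J, Q = 21900 J, ΔU = -23000 J.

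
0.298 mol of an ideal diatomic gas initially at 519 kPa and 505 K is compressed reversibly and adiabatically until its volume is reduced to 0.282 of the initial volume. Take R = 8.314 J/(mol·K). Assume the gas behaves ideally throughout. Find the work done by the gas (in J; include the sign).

V₁ = nRT₁/P₁ = 0.298×8.314×505/519 = 2.41 L.
Adiabatic: TV^(γ−1) = const ⇒ T₂ = 505×(3.55)^0.400 = 838 K; PV^γ = const ⇒ P₂ = 3050 kPa.
ΔU = nCvΔT = 0.298×20.8×(838−505) = 2060 J.
Q = 0 for an adiabatic process, so W = −ΔU = -2060 J.

-2060 J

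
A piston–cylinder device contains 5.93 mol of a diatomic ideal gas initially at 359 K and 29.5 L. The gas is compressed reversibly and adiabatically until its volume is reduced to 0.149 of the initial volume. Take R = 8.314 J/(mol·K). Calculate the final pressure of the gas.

8620 kPa

P₁ = nRT₁/V₁ = 5.93×8.314×359/29.5 = 600 kPa.
Adiabatic: TV^(γ−1) = const ⇒ T₂ = 359×(6.71)^0.400 = 769 K; PV^γ = const ⇒ P₂ = 8620 kPa.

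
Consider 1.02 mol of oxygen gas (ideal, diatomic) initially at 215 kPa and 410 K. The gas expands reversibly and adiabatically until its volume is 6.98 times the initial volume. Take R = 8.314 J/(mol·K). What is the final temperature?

188 K

V₁ = nRT₁/P₁ = 1.02×8.314×410/215 = 16.2 L.
Adiabatic: TV^(γ−1) = const ⇒ T₂ = 410×(0.143)^0.400 = 188 K; PV^γ = const ⇒ P₂ = 14.2 kPa.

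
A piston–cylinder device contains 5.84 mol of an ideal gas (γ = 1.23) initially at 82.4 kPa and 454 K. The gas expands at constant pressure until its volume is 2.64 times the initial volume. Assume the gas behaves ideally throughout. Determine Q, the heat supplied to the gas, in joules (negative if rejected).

193000 J

V₁ = nRT₁/P₁ = 5.84×8.314×454/82.4 = 268 L.
Isobaric: P stays 82.4 kPa; V/T = const ⇒ T₂ = 1200 K, V₂ = 706 L.
W = PΔV = 82.4×(706−268) kPa·L = 36200 J.
ΔU = nCvΔT = 5.84×36.1×(1200−454) = 157000 J.
Q = ΔU + W = nCpΔT = 193000 J.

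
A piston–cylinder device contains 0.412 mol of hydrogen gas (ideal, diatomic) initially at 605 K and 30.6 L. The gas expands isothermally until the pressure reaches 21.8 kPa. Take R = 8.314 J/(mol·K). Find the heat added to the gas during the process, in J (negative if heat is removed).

P₁ = nRT₁/V₁ = 0.412×8.314×605/30.6 = 67.7 kPa.
Isothermal: T stays 605 K; PV = const ⇒ V₂ = 95.1 L, P₂ = 21.8 kPa.
ΔU = 0 (ideal gas, T constant).
W = nRT ln(V₂/V₁) = 0.412×8.314×605×ln(3.11) = 2350 J.
Q = ΔU + W = 2350 J.

2350 J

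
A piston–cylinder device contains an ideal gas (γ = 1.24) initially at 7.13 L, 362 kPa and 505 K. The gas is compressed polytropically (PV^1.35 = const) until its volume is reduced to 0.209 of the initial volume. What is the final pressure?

Polytropic n=1.35: T₂ = T₁(V₁/V₂)^(n−1) = 505×(4.78)^0.35 = 873 K; P₂ = P₁(V₁/V₂)^n = 3000 kPa.

3000 kPa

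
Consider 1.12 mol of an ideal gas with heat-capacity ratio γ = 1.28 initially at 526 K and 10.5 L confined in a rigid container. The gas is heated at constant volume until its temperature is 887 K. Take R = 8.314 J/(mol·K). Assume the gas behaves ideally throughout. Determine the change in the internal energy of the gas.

P₁ = nRT₁/V₁ = 1.12×8.314×526/10.5 = 466 kPa.
Isochoric: V stays 10.5 L; P/T = const ⇒ T₂ = 887 K, P₂ = 787 kPa.
For an ideal gas ΔU = nCvΔT with Cv = R/(γ−1) = 29.7 J/(mol·K).
ΔU = 1.12×29.7×(887−526) = 12000 J.

12000 J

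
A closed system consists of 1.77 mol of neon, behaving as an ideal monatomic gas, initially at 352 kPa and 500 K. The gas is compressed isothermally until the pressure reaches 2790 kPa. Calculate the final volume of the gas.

V₁ = nRT₁/P₁ = 1.77×8.314×500/352 = 20.9 L.
Isothermal: T stays 500 K; PV = const ⇒ V₂ = 2.64 L, P₂ = 2790 kPa.

2.64 L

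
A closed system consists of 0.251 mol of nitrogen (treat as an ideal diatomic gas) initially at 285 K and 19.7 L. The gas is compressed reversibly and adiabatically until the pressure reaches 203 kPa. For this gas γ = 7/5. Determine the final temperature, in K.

P₁ = nRT₁/V₁ = 0.251×8.314×285/19.7 = 30.2 kPa.
Adiabatic: T₂/T₁ = (P₂/P₁)^((γ−1)/γ) ⇒ T₂ = 285×(6.72)^0.286 = 491 K; V₂ = 5.05 L.

491 K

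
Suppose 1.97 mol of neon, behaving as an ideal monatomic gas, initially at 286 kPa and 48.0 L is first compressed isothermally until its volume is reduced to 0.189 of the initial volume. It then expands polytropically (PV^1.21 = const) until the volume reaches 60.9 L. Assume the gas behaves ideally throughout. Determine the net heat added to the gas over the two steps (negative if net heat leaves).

-8110 J

T₁ = P₁V₁/(nR) = 286×48.0/(1.97×8.314) = 838 K.
Step 1 — Isothermal: T stays 838 K; PV = const ⇒ V₂ = 9.07 L, P₂ = 1510 kPa.
ΔU = 0 (ideal gas, T constant).
W = nRT ln(V₂/V₁) = 1.97×8.314×838×ln(0.189) = -22900 J.
Q = ΔU + W = -22900 J.
State after step 1: P = 1510 kPa, V = 9.07 L, T = 838 K.
Step 2 — Polytropic n=1.21: T₂ = T₁(V₁/V₂)^(n−1) = 838×(0.149)^0.21 = 562 K; P₂ = P₁(V₁/V₂)^n = 151 kPa.
W = (P₁V₁−P₂V₂)/(n−1) = (1510×9.07−151×60.9)/0.21 = 21500 J.
ΔU = nCvΔT = 1.97×12.5×(562−838) = -6790 J.
Q = ΔU + W = 14800 J.
Net over both steps: W = -1330 J, Q = -8110 J, ΔU = -6790 J.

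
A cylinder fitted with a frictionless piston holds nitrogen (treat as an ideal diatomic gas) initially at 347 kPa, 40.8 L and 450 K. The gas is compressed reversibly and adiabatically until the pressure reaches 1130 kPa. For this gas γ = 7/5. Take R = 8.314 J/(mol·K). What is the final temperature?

Adiabatic: T₂/T₁ = (P₂/P₁)^((γ−1)/γ) ⇒ T₂ = 450×(3.26)^0.286 = 631 K; V₂ = 17.6 L.

631 K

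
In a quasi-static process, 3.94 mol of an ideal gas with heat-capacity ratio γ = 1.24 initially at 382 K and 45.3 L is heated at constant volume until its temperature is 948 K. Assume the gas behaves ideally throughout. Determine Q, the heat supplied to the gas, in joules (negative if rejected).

P₁ = nRT₁/V₁ = 3.94×8.314×382/45.3 = 276 kPa.
Isochoric: V stays 45.3 L; P/T = const ⇒ T₂ = 948 K, P₂ = 686 kPa.
W = 0 (no volume change).
ΔU = nCvΔT = 3.94×34.6×(948−382) = 77300 J.
Q = ΔU = 77300 J.

77300 J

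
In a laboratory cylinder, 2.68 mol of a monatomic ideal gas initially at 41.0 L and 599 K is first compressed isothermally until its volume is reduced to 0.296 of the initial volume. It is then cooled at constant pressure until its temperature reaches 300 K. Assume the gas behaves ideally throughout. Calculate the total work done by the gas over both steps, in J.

-22900 J

P₁ = nRT₁/V₁ = 2.68×8.314×599/41.0 = 326 kPa.
Step 1 — Isothermal: T stays 599 K; PV = const ⇒ V₂ = 12.1 L, P₂ = 1100 kPa.
ΔU = 0 (ideal gas, T constant).
W = nRT ln(V₂/V₁) = 2.68×8.314×599×ln(0.296) = -16200 J.
Q = ΔU + W = -16200 J.
State after step 1: P = 1100 kPa, V = 12.1 L, T = 599 K.
Step 2 — Isobaric: P stays 1100 kPa; V/T = const ⇒ T₂ = 300 K, V₂ = 6.08 L.
W = PΔV = 1100×(6.08−12.1) kPa·L = -6660 J.
ΔU = nCvΔT = 2.68×12.5×(300−599) = -9990 J.
Q = ΔU + W = nCpΔT = -16700 J.
Net over both steps: W = -22900 J, Q = -32900 J, ΔU = -9990 J.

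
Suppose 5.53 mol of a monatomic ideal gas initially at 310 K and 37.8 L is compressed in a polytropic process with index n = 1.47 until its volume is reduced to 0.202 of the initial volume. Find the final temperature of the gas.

657 K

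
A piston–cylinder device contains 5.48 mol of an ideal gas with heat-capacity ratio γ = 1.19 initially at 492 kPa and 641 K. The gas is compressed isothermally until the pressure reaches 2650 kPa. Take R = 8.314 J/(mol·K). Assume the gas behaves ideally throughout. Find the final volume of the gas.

V₁ = nRT₁/P₁ = 5.48×8.314×641/492 = 59.4 L.
Isothermal: T stays 641 K; PV = const ⇒ V₂ = 11.0 L, P₂ = 2650 kPa.

11.0 L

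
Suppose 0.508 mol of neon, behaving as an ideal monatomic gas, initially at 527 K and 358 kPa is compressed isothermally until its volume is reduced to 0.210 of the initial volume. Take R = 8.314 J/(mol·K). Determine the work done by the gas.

-3470 J

V₁ = nRT₁/P₁ = 0.508×8.314×527/358 = 6.22 L.
Isothermal: T stays 527 K; PV = const ⇒ V₂ = 1.31 L, P₂ = 1700 kPa.
W = nRT ln(V₂/V₁) = 0.508×8.314×527×ln(0.210) = -3470 J.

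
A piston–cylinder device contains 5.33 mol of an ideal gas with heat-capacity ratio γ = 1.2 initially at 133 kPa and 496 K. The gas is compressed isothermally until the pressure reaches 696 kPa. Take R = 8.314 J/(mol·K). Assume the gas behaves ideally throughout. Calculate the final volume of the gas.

V₁ = nRT₁/P₁ = 5.33×8.314×496/133 = 165 L.
Isothermal: T stays 496 K; PV = const ⇒ V₂ = 31.6 L, P₂ = 696 kPa.

31.6 L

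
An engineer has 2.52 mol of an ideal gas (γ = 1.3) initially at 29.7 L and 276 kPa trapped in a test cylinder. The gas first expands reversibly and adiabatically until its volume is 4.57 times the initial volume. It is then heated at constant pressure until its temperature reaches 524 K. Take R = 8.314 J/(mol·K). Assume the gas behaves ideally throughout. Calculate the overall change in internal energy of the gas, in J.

T₁ = P₁V₁/(nR) = 276×29.7/(2.52×8.314) = 391 K.
Step 1 — Adiabatic: TV^(γ−1) = const ⇒ T₂ = 391×(0.219)^0.300 = 248 K; PV^γ = const ⇒ P₂ = 38.3 kPa.
ΔU = nCvΔT = 2.52×27.7×(248−391) = -10000 J.
Q = 0 for an adiabatic process, so W = −ΔU = 10000 J.
State after step 1: P = 38.3 kPa, V = 136 L, T = 248 K.
Step 2 — Isobaric: P stays 38.3 kPa; V/T = const ⇒ T₂ = 524 K, V₂ = 287 L.
W = PΔV = 38.3×(287−136) kPa·L = 5780 J.
ΔU = nCvΔT = 2.52×27.7×(524−248) = 19300 J.
Q = ΔU + W = nCpΔT = 25100 J.
Net over both steps: W = 15800 J, Q = 25100 J, ΔU = 9270 J.

9270 J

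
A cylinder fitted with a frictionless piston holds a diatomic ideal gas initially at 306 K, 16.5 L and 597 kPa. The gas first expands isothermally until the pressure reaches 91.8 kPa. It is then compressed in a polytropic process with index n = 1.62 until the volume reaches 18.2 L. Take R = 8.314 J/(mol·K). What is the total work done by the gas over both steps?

n = P₁V₁/(RT₁) = 597×16.5/(8.314×306) = 3.87 mol.
Step 1 — Isothermal: T stays 306 K; PV = const ⇒ V₂ = 107 L, P₂ = 91.8 kPa.
ΔU = 0 (ideal gas, T constant).
W = nRT ln(V₂/V₁) = 3.87×8.314×306×ln(6.50) = 18400 J.
Q = ΔU + W = 18400 J.
State after step 1: P = 91.8 kPa, V = 107 L, T = 306 K.
Step 2 — Polytropic n=1.62: T₂ = T₁(V₁/V₂)^(n−1) = 306×(5.90)^0.62 = 919 K; P₂ = P₁(V₁/V₂)^n = 1630 kPa.
W = (P₁V₁−P₂V₂)/(n−1) = (91.8×107−1630×18.2)/0.62 = -31800 J.
ΔU = nCvΔT = 3.87×20.8×(919−306) = 49400 J.
Q = ΔU + W = 17500 J.
Net over both steps: W = -13400 J, Q = 36000 J, ΔU = 49400 J.

-13400 J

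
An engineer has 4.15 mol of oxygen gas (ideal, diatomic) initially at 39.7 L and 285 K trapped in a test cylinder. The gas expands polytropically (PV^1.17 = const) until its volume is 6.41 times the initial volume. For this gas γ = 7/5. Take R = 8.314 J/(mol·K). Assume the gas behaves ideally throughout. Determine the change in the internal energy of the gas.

P₁ = nRT₁/V₁ = 4.15×8.314×285/39.7 = 248 kPa.
Polytropic n=1.17: T₂ = T₁(V₁/V₂)^(n−1) = 285×(0.156)^0.17 = 208 K; P₂ = P₁(V₁/V₂)^n = 28.2 kPa.
For an ideal gas ΔU = nCvΔT with Cv = (5/2)R = 20.8 J/(mol·K).
ΔU = 4.15×20.8×(208−285) = -6660 J.

-6660 J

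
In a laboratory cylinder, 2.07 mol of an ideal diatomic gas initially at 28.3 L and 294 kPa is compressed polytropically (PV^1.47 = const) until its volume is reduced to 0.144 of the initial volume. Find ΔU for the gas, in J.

T₁ = P₁V₁/(nR) = 294×28.3/(2.07×8.314) = 483 K.
Polytropic n=1.47: T₂ = T₁(V₁/V₂)^(n−1) = 483×(6.94)^0.47 = 1200 K; P₂ = P₁(V₁/V₂)^n = 5080 kPa.
For an ideal gas ΔU = nCvΔT with Cv = (5/2)R = 20.8 J/(mol·K).
ΔU = 2.07×20.8×(1200−483) = 30900 J.

30900 J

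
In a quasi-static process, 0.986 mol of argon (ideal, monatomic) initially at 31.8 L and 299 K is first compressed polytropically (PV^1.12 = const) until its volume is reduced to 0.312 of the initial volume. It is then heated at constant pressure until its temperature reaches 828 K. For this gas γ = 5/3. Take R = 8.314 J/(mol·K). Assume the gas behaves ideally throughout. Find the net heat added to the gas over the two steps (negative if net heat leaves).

7410 J

P₁ = nRT₁/V₁ = 0.986×8.314×299/31.8 = 77.1 kPa.
Step 1 — Polytropic n=1.12: T₂ = T₁(V₁/V₂)^(n−1) = 299×(3.21)^0.12 = 344 K; P₂ = P₁(V₁/V₂)^n = 284 kPa.
W = (P₁V₁−P₂V₂)/(n−1) = (77.1×31.8−284×9.92)/0.12 = -3060 J.
ΔU = nCvΔT = 0.986×12.5×(344−299) = 552 J.
Q = ΔU + W = -2510 J.
State after step 1: P = 284 kPa, V = 9.92 L, T = 344 K.
Step 2 — Isobaric: P stays 284 kPa; V/T = const ⇒ T₂ = 828 K, V₂ = 23.9 L.
W = PΔV = 284×(23.9−9.92) kPa·L = 3970 J.
ΔU = nCvΔT = 0.986×12.5×(828−344) = 5950 J.
Q = ΔU + W = nCpΔT = 9920 J.
Net over both steps: W = 905 J, Q = 7410 J, ΔU = 6500 J.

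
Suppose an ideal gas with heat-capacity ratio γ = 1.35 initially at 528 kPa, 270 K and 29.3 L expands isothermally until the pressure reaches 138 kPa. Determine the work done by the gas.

n = P₁V₁/(RT₁) = 528×29.3/(8.314×270) = 6.89 mol.
Isothermal: T stays 270 K; PV = const ⇒ V₂ = 112 L, P₂ = 138 kPa.
W = nRT ln(V₂/V₁) = 6.89×8.314×270×ln(3.83) = 20800 J.

20800 J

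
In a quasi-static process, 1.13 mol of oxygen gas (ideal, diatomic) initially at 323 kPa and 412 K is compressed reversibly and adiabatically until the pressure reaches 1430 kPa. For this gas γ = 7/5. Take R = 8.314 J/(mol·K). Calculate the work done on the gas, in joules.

5130 J

V₁ = nRT₁/P₁ = 1.13×8.314×412/323 = 12.0 L.
Adiabatic: T₂/T₁ = (P₂/P₁)^((γ−1)/γ) ⇒ T₂ = 412×(4.43)^0.286 = 630 K; V₂ = 4.14 L.
ΔU = nCvΔT = 1.13×20.8×(630−412) = 5130 J.
Q = 0 for an adiabatic process, so W = −ΔU = -5130 J.
Work done on the gas = −W_by = 5130 J.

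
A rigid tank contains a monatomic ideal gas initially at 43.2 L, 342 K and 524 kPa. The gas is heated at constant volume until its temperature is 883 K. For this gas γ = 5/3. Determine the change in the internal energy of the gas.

n = P₁V₁/(RT₁) = 524×43.2/(8.314×342) = 7.96 mol.
Isochoric: V stays 43.2 L; P/T = const ⇒ T₂ = 883 K, P₂ = 1350 kPa.
For an ideal gas ΔU = nCvΔT with Cv = (3/2)R = 12.5 J/(mol·K).
ΔU = 7.96×12.5×(883−342) = 53700 J.

53700 J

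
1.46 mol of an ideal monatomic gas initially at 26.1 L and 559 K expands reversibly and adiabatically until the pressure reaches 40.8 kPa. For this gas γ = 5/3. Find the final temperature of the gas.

267 K

P₁ = nRT₁/V₁ = 1.46×8.314×559/26.1 = 260 kPa.
Adiabatic: T₂/T₁ = (P₂/P₁)^((γ−1)/γ) ⇒ T₂ = 559×(0.157)^0.400 = 267 K; V₂ = 79.3 L.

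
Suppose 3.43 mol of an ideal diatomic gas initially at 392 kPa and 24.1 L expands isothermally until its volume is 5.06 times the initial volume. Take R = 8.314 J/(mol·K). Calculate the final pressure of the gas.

T₁ = P₁V₁/(nR) = 392×24.1/(3.43×8.314) = 331 K.
Isothermal: T stays 331 K; PV = const ⇒ V₂ = 122 L, P₂ = 77.5 kPa.

77.5 kPa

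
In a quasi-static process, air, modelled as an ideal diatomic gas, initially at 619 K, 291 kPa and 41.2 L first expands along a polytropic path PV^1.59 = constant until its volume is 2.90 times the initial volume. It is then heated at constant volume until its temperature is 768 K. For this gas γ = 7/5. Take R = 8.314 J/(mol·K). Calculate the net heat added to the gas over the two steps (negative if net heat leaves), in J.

16700 J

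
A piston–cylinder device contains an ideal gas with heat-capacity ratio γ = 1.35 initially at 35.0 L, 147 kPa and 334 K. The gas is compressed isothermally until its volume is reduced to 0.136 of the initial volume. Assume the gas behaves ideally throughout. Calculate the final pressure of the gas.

Isothermal: T stays 334 K; PV = const ⇒ V₂ = 4.76 L, P₂ = 1080 kPa.

1080 kPa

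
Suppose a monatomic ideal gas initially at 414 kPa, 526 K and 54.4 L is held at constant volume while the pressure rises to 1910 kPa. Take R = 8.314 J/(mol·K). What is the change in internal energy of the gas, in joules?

n = P₁V₁/(RT₁) = 414×54.4/(8.314×526) = 5.15 mol.
Isochoric: V stays 54.4 L; P/T = const ⇒ T₂ = 2430 K, P₂ = 1910 kPa.
For an ideal gas ΔU = nCvΔT with Cv = (3/2)R = 12.5 J/(mol·K).
ΔU = 5.15×12.5×(2430−526) = 122000 J.

122000 J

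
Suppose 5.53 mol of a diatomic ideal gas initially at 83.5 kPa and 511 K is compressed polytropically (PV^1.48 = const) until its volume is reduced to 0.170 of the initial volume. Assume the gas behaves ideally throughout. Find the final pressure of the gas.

V₁ = nRT₁/P₁ = 5.53×8.314×511/83.5 = 281 L.
Polytropic n=1.48: T₂ = T₁(V₁/V₂)^(n−1) = 511×(5.88)^0.48 = 1200 K; P₂ = P₁(V₁/V₂)^n = 1150 kPa.

1150 kPa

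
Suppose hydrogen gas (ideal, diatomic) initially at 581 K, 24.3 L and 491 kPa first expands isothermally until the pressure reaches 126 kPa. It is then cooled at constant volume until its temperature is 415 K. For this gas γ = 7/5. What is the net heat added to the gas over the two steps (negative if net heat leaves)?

7710 J

n = P₁V₁/(RT₁) = 491×24.3/(8.314×581) = 2.47 mol.
Step 1 — Isothermal: T stays 581 K; PV = const ⇒ V₂ = 94.7 L, P₂ = 126 kPa.
ΔU = 0 (ideal gas, T constant).
W = nRT ln(V₂/V₁) = 2.47×8.314×581×ln(3.90) = 16200 J.
Q = ΔU + W = 16200 J.
State after step 1: P = 126 kPa, V = 94.7 L, T = 581 K.
Step 2 — Isochoric: V stays 94.7 L; P/T = const ⇒ T₂ = 415 K, P₂ = 90.0 kPa.
W = 0 (no volume change).
ΔU = nCvΔT = 2.47×20.8×(415−581) = -8520 J.
Q = ΔU = -8520 J.
Net over both steps: W = 16200 J, Q = 7710 J, ΔU = -8520 J.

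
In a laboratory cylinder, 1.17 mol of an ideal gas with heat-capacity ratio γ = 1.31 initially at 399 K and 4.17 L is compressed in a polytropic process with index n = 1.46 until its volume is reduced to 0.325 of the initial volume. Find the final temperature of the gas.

669 K

P₁ = nRT₁/V₁ = 1.17×8.314×399/4.17 = 931 kPa.
Polytropic n=1.46: T₂ = T₁(V₁/V₂)^(n−1) = 399×(3.08)^0.46 = 669 K; P₂ = P₁(V₁/V₂)^n = 4800 kPa.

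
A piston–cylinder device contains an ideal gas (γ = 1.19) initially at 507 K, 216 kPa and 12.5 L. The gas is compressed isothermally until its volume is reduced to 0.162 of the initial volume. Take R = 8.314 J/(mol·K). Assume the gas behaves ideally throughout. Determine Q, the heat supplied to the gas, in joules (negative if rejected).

-4910 J

n = P₁V₁/(RT₁) = 216×12.5/(8.314×507) = 0.641 mol.
Isothermal: T stays 507 K; PV = const ⇒ V₂ = 2.02 L, P₂ = 1330 kPa.
ΔU = 0 (ideal gas, T constant).
W = nRT ln(V₂/V₁) = 0.641×8.314×507×ln(0.162) = -4910 J.
Q = ΔU + W = -4910 J.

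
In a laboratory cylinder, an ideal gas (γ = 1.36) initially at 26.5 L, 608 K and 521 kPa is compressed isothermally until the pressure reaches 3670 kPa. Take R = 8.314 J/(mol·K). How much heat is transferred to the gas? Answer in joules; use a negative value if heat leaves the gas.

n = P₁V₁/(RT₁) = 521×26.5/(8.314×608) = 2.73 mol.
Isothermal: T stays 608 K; PV = const ⇒ V₂ = 3.76 L, P₂ = 3670 kPa.
ΔU = 0 (ideal gas, T constant).
W = nRT ln(V₂/V₁) = 2.73×8.314×608×ln(0.142) = -27000 J.
Q = ΔU + W = -27000 J.

-27000 J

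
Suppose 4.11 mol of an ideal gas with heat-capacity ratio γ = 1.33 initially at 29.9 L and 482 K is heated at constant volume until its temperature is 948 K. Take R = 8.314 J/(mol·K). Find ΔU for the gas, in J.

48300 J

P₁ = nRT₁/V₁ = 4.11×8.314×482/29.9 = 551 kPa.
Isochoric: V stays 29.9 L; P/T = const ⇒ T₂ = 948 K, P₂ = 1080 kPa.
For an ideal gas ΔU = nCvΔT with Cv = R/(γ−1) = 25.2 J/(mol·K).
ΔU = 4.11×25.2×(948−482) = 48300 J.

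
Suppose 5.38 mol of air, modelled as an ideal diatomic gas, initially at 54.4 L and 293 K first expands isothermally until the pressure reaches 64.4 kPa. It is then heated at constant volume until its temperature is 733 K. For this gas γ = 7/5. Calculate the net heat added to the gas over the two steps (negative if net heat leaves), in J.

66500 J

P₁ = nRT₁/V₁ = 5.38×8.314×293/54.4 = 241 kPa.
Step 1 — Isothermal: T stays 293 K; PV = const ⇒ V₂ = 204 L, P₂ = 64.4 kPa.
ΔU = 0 (ideal gas, T constant).
W = nRT ln(V₂/V₁) = 5.38×8.314×293×ln(3.74) = 17300 J.
Q = ΔU + W = 17300 J.
State after step 1: P = 64.4 kPa, V = 204 L, T = 293 K.
Step 2 — Isochoric: V stays 204 L; P/T = const ⇒ T₂ = 733 K, P₂ = 161 kPa.
W = 0 (no volume change).
ΔU = nCvΔT = 5.38×20.8×(733−293) = 49200 J.
Q = ΔU = 49200 J.
Net over both steps: W = 17300 J, Q = 66500 J, ΔU = 49200 J.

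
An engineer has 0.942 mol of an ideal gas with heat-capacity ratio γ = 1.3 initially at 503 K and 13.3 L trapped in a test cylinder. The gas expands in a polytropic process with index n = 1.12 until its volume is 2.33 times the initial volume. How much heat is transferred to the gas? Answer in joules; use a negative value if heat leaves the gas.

1900 J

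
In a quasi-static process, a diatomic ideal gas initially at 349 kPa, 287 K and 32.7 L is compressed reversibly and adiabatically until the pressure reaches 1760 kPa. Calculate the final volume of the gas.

10.3 L

Adiabatic: T₂/T₁ = (P₂/P₁)^((γ−1)/γ) ⇒ T₂ = 287×(5.04)^0.286 = 456 K; V₂ = 10.3 L.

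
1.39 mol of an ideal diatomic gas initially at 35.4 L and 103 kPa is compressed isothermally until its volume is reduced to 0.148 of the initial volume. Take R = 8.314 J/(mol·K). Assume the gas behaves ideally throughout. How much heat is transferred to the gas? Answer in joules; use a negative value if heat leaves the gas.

T₁ = P₁V₁/(nR) = 103×35.4/(1.39×8.314) = 316 K.
Isothermal: T stays 316 K; PV = const ⇒ V₂ = 5.24 L, P₂ = 696 kPa.
ΔU = 0 (ideal gas, T constant).
W = nRT ln(V₂/V₁) = 1.39×8.314×316×ln(0.148) = -6970 J.
Q = ΔU + W = -6970 J.

-6970 J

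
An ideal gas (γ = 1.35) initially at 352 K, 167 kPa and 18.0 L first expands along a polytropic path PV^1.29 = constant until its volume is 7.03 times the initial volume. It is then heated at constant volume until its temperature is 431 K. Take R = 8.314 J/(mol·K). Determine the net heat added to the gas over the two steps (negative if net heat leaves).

n = P₁V₁/(RT₁) = 167×18.0/(8.314×352) = 1.03 mol.
Step 1 — Polytropic n=1.29: T₂ = T₁(V₁/V₂)^(n−1) = 352×(0.142)^0.29 = 200 K; P₂ = P₁(V₁/V₂)^n = 13.5 kPa.
W = (P₁V₁−P₂V₂)/(n−1) = (167×18.0−13.5×127)/0.29 = 4480 J.
ΔU = nCvΔT = 1.03×23.8×(200−352) = -3710 J.
Q = ΔU + W = 768 J.
State after step 1: P = 13.5 kPa, V = 127 L, T = 200 K.
Step 2 — Isochoric: V stays 127 L; P/T = const ⇒ T₂ = 431 K, P₂ = 29.1 kPa.
W = 0 (no volume change).
ΔU = nCvΔT = 1.03×23.8×(431−200) = 5640 J.
Q = ΔU = 5640 J.
Net over both steps: W = 4480 J, Q = 6400 J, ΔU = 1930 J.

6400 J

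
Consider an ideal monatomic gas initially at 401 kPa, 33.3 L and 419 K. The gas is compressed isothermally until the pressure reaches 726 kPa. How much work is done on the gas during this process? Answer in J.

n = P₁V₁/(RT₁) = 401×33.3/(8.314×419) = 3.83 mol.
Isothermal: T stays 419 K; PV = const ⇒ V₂ = 18.4 L, P₂ = 726 kPa.
W = nRT ln(V₂/V₁) = 3.83×8.314×419×ln(0.552) = -7930 J.
Work done on the gas = −W_by = 7930 J.

7930 J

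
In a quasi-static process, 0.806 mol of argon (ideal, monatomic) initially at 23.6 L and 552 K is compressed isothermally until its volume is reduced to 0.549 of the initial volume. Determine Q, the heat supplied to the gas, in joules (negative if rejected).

P₁ = nRT₁/V₁ = 0.806×8.314×552/23.6 = 157 kPa.
Isothermal: T stays 552 K; PV = const ⇒ V₂ = 13.0 L, P₂ = 285 kPa.
ΔU = 0 (ideal gas, T constant).
W = nRT ln(V₂/V₁) = 0.806×8.314×552×ln(0.549) = -2220 J.
Q = ΔU + W = -2220 J.

-2220 J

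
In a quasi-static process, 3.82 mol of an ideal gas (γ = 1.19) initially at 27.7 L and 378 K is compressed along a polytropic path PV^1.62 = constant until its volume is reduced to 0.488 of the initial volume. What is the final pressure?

1390 kPa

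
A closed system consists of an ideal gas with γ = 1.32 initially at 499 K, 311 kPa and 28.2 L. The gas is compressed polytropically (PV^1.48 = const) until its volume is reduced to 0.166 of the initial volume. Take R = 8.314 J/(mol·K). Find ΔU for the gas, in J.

n = P₁V₁/(RT₁) = 311×28.2/(8.314×499) = 2.11 mol.
Polytropic n=1.48: T₂ = T₁(V₁/V₂)^(n−1) = 499×(6.02)^0.48 = 1180 K; P₂ = P₁(V₁/V₂)^n = 4440 kPa.
For an ideal gas ΔU = nCvΔT with Cv = R/(γ−1) = 26.0 J/(mol·K).
ΔU = 2.11×26.0×(1180−499) = 37500 J.

37500 J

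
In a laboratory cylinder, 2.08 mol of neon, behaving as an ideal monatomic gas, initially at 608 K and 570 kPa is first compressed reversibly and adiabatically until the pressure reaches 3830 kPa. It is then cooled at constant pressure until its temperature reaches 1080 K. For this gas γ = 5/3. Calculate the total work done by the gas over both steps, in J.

V₁ = nRT₁/P₁ = 2.08×8.314×608/570 = 18.4 L.
Step 1 — Adiabatic: T₂/T₁ = (P₂/P₁)^((γ−1)/γ) ⇒ T₂ = 608×(6.72)^0.400 = 1300 K; V₂ = 5.88 L.
ΔU = nCvΔT = 2.08×12.5×(1300−608) = 18000 J.
Q = 0 for an adiabatic process, so W = −ΔU = -18000 J.
State after step 1: P = 3830 kPa, V = 5.88 L, T = 1300 K.
Step 2 — Isobaric: P stays 3830 kPa; V/T = const ⇒ T₂ = 1080 K, V₂ = 4.88 L.
W = PΔV = 3830×(4.88−5.88) kPa·L = -3850 J.
ΔU = nCvΔT = 2.08×12.5×(1080−1300) = -5780 J.
Q = ΔU + W = nCpΔT = -9630 J.
Net over both steps: W = -21900 J, Q = -9630 J, ΔU = 12200 J.

-21900 J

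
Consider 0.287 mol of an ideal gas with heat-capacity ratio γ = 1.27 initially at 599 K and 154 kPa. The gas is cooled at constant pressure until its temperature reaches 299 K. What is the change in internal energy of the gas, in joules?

-2650 J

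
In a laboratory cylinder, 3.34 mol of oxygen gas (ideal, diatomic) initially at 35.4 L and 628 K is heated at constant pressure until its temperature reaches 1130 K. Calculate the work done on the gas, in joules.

-13900 J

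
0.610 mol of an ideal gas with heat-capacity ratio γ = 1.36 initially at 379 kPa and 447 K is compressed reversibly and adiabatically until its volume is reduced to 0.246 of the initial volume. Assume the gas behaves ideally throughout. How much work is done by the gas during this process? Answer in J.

-4140 J

V₁ = nRT₁/P₁ = 0.610×8.314×447/379 = 5.98 L.
Adiabatic: TV^(γ−1) = const ⇒ T₂ = 447×(4.07)^0.360 = 741 K; PV^γ = const ⇒ P₂ = 2550 kPa.
ΔU = nCvΔT = 0.610×23.1×(741−447) = 4140 J.
Q = 0 for an adiabatic process, so W = −ΔU = -4140 J.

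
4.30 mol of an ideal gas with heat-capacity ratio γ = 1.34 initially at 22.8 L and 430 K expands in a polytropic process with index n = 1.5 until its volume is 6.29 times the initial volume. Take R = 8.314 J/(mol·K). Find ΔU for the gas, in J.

P₁ = nRT₁/V₁ = 4.30×8.314×430/22.8 = 674 kPa.
Polytropic n=1.5: T₂ = T₁(V₁/V₂)^(n−1) = 430×(0.159)^0.50 = 171 K; P₂ = P₁(V₁/V₂)^n = 42.7 kPa.
For an ideal gas ΔU = nCvΔT with Cv = R/(γ−1) = 24.5 J/(mol·K).
ΔU = 4.30×24.5×(171−430) = -27200 J.

-27200 J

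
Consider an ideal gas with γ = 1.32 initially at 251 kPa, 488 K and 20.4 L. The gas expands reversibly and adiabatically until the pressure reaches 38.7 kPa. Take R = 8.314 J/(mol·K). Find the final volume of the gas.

84.1 L

Adiabatic: T₂/T₁ = (P₂/P₁)^((γ−1)/γ) ⇒ T₂ = 488×(0.154)^0.242 = 310 K; V₂ = 84.1 L.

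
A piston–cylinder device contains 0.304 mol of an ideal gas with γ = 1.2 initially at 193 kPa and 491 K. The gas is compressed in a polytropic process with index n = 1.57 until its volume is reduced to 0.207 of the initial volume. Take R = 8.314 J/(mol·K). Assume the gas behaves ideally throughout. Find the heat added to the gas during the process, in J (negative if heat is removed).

V₁ = nRT₁/P₁ = 0.304×8.314×491/193 = 6.43 L.
Polytropic n=1.57: T₂ = T₁(V₁/V₂)^(n−1) = 491×(4.83)^0.57 = 1200 K; P₂ = P₁(V₁/V₂)^n = 2290 kPa.
W = (P₁V₁−P₂V₂)/(n−1) = (193×6.43−2290×1.33)/0.57 = -3170 J.
ΔU = nCvΔT = 0.304×41.6×(1200−491) = 9020 J.
Q = ΔU + W = 5860 J.

5860 J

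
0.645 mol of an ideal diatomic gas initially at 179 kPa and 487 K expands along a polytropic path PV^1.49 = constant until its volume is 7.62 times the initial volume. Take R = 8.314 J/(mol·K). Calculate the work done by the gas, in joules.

3360 J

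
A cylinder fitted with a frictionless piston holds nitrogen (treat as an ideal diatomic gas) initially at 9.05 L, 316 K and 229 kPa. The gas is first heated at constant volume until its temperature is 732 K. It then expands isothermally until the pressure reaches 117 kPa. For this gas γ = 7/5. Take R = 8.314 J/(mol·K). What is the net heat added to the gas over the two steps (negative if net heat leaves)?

n = P₁V₁/(RT₁) = 229×9.05/(8.314×316) = 0.789 mol.
Step 1 — Isochoric: V stays 9.05 L; P/T = const ⇒ T₂ = 732 K, P₂ = 530 kPa.
W = 0 (no volume change).
ΔU = nCvΔT = 0.789×20.8×(732−316) = 6820 J.
Q = ΔU = 6820 J.
State after step 1: P = 530 kPa, V = 9.05 L, T = 732 K.
Step 2 — Isothermal: T stays 732 K; PV = const ⇒ V₂ = 41.0 L, P₂ = 117 kPa.
ΔU = 0 (ideal gas, T constant).
W = nRT ln(V₂/V₁) = 0.789×8.314×732×ln(4.53) = 7260 J.
Q = ΔU + W = 7260 J.
Net over both steps: W = 7260 J, Q = 14100 J, ΔU = 6820 J.

14100 J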